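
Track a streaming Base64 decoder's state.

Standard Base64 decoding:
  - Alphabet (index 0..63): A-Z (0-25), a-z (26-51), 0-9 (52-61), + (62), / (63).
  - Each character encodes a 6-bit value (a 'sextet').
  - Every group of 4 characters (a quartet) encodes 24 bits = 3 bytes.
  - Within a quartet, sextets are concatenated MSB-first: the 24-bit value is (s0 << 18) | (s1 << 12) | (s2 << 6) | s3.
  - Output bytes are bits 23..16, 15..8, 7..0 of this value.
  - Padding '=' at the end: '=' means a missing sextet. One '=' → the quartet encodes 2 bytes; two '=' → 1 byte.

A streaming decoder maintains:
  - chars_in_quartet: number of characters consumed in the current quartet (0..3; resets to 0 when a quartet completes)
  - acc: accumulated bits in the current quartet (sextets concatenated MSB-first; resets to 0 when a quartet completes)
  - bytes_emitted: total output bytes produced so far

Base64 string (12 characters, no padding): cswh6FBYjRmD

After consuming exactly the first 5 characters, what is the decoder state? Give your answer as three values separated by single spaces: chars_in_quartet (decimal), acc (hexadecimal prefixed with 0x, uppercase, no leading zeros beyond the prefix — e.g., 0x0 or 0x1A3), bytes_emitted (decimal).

Answer: 1 0x3A 3

Derivation:
After char 0 ('c'=28): chars_in_quartet=1 acc=0x1C bytes_emitted=0
After char 1 ('s'=44): chars_in_quartet=2 acc=0x72C bytes_emitted=0
After char 2 ('w'=48): chars_in_quartet=3 acc=0x1CB30 bytes_emitted=0
After char 3 ('h'=33): chars_in_quartet=4 acc=0x72CC21 -> emit 72 CC 21, reset; bytes_emitted=3
After char 4 ('6'=58): chars_in_quartet=1 acc=0x3A bytes_emitted=3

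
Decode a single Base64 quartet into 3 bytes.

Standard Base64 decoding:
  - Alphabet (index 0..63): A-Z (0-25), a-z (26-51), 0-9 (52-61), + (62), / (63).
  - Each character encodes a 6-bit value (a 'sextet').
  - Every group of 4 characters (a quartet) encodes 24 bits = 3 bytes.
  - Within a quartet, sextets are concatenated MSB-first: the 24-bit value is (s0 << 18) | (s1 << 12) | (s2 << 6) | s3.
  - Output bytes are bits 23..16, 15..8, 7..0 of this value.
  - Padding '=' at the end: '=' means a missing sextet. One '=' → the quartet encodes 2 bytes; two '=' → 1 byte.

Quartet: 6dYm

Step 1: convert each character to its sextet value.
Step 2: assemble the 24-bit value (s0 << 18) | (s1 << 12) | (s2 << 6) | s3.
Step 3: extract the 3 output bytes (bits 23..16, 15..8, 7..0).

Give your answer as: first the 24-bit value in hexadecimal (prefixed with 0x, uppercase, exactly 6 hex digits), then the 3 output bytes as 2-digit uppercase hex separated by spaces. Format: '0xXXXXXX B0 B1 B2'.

Answer: 0xE9D626 E9 D6 26

Derivation:
Sextets: 6=58, d=29, Y=24, m=38
24-bit: (58<<18) | (29<<12) | (24<<6) | 38
      = 0xE80000 | 0x01D000 | 0x000600 | 0x000026
      = 0xE9D626
Bytes: (v>>16)&0xFF=E9, (v>>8)&0xFF=D6, v&0xFF=26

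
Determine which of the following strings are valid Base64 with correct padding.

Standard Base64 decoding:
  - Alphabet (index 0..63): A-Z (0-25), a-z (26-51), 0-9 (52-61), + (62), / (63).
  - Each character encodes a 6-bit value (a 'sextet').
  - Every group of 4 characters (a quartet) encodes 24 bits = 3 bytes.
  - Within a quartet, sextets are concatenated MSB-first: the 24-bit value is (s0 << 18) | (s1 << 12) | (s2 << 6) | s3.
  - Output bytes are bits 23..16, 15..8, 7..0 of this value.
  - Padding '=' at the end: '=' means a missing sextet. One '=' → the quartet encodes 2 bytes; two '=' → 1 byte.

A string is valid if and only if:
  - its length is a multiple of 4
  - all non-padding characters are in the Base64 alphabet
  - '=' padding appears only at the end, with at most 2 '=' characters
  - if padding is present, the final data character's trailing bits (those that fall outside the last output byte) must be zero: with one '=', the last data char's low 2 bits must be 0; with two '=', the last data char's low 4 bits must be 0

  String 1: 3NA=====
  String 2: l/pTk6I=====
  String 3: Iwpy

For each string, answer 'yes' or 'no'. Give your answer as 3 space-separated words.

String 1: '3NA=====' → invalid (5 pad chars (max 2))
String 2: 'l/pTk6I=====' → invalid (5 pad chars (max 2))
String 3: 'Iwpy' → valid

Answer: no no yes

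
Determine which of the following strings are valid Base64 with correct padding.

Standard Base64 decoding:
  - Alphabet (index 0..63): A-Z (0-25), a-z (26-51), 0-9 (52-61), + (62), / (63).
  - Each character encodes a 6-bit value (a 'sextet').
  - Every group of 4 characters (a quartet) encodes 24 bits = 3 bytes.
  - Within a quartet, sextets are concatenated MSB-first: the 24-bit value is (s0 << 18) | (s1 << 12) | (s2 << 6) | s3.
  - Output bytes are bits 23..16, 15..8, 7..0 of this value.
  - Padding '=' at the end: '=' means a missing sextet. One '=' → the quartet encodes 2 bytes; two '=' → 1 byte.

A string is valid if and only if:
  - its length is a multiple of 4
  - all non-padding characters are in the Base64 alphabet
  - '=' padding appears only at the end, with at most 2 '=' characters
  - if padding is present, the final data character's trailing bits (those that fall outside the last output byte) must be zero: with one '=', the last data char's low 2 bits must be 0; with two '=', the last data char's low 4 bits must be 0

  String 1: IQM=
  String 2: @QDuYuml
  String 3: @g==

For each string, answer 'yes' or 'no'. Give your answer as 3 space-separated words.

Answer: yes no no

Derivation:
String 1: 'IQM=' → valid
String 2: '@QDuYuml' → invalid (bad char(s): ['@'])
String 3: '@g==' → invalid (bad char(s): ['@'])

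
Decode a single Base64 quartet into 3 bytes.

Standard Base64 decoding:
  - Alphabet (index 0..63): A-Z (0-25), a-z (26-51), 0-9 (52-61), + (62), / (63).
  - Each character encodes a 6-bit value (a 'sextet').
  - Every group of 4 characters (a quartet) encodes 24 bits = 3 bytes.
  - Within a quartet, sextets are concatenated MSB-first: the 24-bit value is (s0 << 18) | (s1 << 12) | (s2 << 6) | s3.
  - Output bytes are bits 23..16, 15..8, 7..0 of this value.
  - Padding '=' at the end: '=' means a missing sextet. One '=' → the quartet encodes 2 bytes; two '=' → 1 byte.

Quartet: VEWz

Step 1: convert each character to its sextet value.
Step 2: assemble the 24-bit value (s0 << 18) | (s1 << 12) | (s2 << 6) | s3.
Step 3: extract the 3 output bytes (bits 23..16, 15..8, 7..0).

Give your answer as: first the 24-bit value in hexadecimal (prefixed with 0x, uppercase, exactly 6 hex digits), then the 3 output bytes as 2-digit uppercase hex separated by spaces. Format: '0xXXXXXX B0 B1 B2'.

Sextets: V=21, E=4, W=22, z=51
24-bit: (21<<18) | (4<<12) | (22<<6) | 51
      = 0x540000 | 0x004000 | 0x000580 | 0x000033
      = 0x5445B3
Bytes: (v>>16)&0xFF=54, (v>>8)&0xFF=45, v&0xFF=B3

Answer: 0x5445B3 54 45 B3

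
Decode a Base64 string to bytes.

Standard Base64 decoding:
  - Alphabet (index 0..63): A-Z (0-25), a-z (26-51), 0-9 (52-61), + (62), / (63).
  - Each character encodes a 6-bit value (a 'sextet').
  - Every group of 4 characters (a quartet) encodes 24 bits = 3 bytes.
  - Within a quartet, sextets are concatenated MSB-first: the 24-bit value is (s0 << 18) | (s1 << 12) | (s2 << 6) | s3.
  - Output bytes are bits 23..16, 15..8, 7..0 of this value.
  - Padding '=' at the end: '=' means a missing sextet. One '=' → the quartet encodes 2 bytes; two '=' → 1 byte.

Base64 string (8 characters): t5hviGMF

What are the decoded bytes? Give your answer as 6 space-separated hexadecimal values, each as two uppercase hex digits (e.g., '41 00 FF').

After char 0 ('t'=45): chars_in_quartet=1 acc=0x2D bytes_emitted=0
After char 1 ('5'=57): chars_in_quartet=2 acc=0xB79 bytes_emitted=0
After char 2 ('h'=33): chars_in_quartet=3 acc=0x2DE61 bytes_emitted=0
After char 3 ('v'=47): chars_in_quartet=4 acc=0xB7986F -> emit B7 98 6F, reset; bytes_emitted=3
After char 4 ('i'=34): chars_in_quartet=1 acc=0x22 bytes_emitted=3
After char 5 ('G'=6): chars_in_quartet=2 acc=0x886 bytes_emitted=3
After char 6 ('M'=12): chars_in_quartet=3 acc=0x2218C bytes_emitted=3
After char 7 ('F'=5): chars_in_quartet=4 acc=0x886305 -> emit 88 63 05, reset; bytes_emitted=6

Answer: B7 98 6F 88 63 05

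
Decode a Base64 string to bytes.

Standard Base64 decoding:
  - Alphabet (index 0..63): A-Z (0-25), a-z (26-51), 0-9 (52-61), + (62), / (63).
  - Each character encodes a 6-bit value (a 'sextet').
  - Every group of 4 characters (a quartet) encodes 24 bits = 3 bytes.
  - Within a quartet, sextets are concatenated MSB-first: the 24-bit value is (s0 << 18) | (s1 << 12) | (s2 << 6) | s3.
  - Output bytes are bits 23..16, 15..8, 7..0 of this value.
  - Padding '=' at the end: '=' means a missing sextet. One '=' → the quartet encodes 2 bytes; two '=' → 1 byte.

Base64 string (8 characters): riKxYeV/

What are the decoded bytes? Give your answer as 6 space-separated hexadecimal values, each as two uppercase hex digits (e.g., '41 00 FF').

After char 0 ('r'=43): chars_in_quartet=1 acc=0x2B bytes_emitted=0
After char 1 ('i'=34): chars_in_quartet=2 acc=0xAE2 bytes_emitted=0
After char 2 ('K'=10): chars_in_quartet=3 acc=0x2B88A bytes_emitted=0
After char 3 ('x'=49): chars_in_quartet=4 acc=0xAE22B1 -> emit AE 22 B1, reset; bytes_emitted=3
After char 4 ('Y'=24): chars_in_quartet=1 acc=0x18 bytes_emitted=3
After char 5 ('e'=30): chars_in_quartet=2 acc=0x61E bytes_emitted=3
After char 6 ('V'=21): chars_in_quartet=3 acc=0x18795 bytes_emitted=3
After char 7 ('/'=63): chars_in_quartet=4 acc=0x61E57F -> emit 61 E5 7F, reset; bytes_emitted=6

Answer: AE 22 B1 61 E5 7F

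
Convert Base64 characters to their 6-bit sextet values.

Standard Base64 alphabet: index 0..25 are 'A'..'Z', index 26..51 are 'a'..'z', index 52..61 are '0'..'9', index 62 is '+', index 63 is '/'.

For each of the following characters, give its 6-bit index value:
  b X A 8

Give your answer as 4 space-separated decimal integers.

Answer: 27 23 0 60

Derivation:
'b': a..z range, 26 + ord('b') − ord('a') = 27
'X': A..Z range, ord('X') − ord('A') = 23
'A': A..Z range, ord('A') − ord('A') = 0
'8': 0..9 range, 52 + ord('8') − ord('0') = 60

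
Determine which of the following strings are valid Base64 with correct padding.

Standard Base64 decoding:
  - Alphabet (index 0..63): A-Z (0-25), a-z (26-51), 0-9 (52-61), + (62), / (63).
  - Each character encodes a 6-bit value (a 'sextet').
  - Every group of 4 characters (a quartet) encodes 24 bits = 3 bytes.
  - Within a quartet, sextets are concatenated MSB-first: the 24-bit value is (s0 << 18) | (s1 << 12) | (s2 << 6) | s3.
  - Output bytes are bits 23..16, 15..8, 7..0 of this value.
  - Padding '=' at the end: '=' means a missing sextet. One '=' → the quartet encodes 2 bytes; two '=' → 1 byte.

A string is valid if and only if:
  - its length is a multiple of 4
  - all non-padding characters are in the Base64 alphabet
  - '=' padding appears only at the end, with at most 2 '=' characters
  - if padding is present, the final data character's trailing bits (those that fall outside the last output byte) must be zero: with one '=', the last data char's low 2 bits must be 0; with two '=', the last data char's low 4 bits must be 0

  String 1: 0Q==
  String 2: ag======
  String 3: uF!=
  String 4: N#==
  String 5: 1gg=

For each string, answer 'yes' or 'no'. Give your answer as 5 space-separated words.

String 1: '0Q==' → valid
String 2: 'ag======' → invalid (6 pad chars (max 2))
String 3: 'uF!=' → invalid (bad char(s): ['!'])
String 4: 'N#==' → invalid (bad char(s): ['#'])
String 5: '1gg=' → valid

Answer: yes no no no yes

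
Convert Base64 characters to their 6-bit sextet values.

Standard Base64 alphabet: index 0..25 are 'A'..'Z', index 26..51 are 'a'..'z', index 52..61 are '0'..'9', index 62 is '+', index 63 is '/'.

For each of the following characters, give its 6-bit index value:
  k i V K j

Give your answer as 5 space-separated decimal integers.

'k': a..z range, 26 + ord('k') − ord('a') = 36
'i': a..z range, 26 + ord('i') − ord('a') = 34
'V': A..Z range, ord('V') − ord('A') = 21
'K': A..Z range, ord('K') − ord('A') = 10
'j': a..z range, 26 + ord('j') − ord('a') = 35

Answer: 36 34 21 10 35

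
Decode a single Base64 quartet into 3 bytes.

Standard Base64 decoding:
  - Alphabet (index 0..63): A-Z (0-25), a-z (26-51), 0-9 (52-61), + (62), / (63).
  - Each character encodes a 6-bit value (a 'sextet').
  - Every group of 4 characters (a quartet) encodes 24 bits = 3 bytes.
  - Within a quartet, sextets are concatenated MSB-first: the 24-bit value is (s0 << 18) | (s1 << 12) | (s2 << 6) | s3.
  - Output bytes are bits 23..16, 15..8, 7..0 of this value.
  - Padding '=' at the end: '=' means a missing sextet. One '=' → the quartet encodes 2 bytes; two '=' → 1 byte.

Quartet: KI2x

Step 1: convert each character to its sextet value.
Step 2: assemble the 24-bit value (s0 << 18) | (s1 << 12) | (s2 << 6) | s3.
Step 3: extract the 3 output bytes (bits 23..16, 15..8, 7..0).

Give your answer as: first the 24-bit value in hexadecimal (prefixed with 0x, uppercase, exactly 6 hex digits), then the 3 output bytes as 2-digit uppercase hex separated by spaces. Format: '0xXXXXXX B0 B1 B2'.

Answer: 0x288DB1 28 8D B1

Derivation:
Sextets: K=10, I=8, 2=54, x=49
24-bit: (10<<18) | (8<<12) | (54<<6) | 49
      = 0x280000 | 0x008000 | 0x000D80 | 0x000031
      = 0x288DB1
Bytes: (v>>16)&0xFF=28, (v>>8)&0xFF=8D, v&0xFF=B1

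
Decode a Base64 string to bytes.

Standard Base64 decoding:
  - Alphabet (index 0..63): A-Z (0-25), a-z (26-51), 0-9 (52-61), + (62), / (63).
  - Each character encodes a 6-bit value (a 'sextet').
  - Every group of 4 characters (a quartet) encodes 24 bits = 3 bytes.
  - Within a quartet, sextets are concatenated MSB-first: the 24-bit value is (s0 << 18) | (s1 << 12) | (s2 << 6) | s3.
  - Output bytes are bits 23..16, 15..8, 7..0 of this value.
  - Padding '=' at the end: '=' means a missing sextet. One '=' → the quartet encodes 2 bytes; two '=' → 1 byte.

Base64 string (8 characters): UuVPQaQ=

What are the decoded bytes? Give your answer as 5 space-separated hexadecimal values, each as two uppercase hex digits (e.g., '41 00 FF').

After char 0 ('U'=20): chars_in_quartet=1 acc=0x14 bytes_emitted=0
After char 1 ('u'=46): chars_in_quartet=2 acc=0x52E bytes_emitted=0
After char 2 ('V'=21): chars_in_quartet=3 acc=0x14B95 bytes_emitted=0
After char 3 ('P'=15): chars_in_quartet=4 acc=0x52E54F -> emit 52 E5 4F, reset; bytes_emitted=3
After char 4 ('Q'=16): chars_in_quartet=1 acc=0x10 bytes_emitted=3
After char 5 ('a'=26): chars_in_quartet=2 acc=0x41A bytes_emitted=3
After char 6 ('Q'=16): chars_in_quartet=3 acc=0x10690 bytes_emitted=3
Padding '=': partial quartet acc=0x10690 -> emit 41 A4; bytes_emitted=5

Answer: 52 E5 4F 41 A4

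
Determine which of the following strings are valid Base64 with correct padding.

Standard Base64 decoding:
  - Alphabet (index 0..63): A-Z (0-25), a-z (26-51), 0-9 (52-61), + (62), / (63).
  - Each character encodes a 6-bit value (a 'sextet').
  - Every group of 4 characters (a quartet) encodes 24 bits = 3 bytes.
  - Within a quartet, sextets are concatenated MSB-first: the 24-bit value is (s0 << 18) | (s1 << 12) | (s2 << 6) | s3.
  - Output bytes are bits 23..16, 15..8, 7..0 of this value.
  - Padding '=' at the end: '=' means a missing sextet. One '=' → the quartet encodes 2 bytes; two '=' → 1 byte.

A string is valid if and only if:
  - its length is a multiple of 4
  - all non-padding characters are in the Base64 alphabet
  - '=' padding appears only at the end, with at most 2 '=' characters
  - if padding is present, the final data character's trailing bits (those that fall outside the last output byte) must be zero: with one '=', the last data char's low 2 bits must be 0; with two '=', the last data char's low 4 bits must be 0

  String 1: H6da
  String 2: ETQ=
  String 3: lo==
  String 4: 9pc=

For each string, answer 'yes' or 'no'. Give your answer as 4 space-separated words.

String 1: 'H6da' → valid
String 2: 'ETQ=' → valid
String 3: 'lo==' → invalid (bad trailing bits)
String 4: '9pc=' → valid

Answer: yes yes no yes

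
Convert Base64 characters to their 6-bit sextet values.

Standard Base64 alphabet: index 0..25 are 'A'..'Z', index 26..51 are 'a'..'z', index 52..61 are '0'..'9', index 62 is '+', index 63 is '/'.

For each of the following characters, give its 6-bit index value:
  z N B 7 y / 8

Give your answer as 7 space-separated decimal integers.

Answer: 51 13 1 59 50 63 60

Derivation:
'z': a..z range, 26 + ord('z') − ord('a') = 51
'N': A..Z range, ord('N') − ord('A') = 13
'B': A..Z range, ord('B') − ord('A') = 1
'7': 0..9 range, 52 + ord('7') − ord('0') = 59
'y': a..z range, 26 + ord('y') − ord('a') = 50
'/': index 63
'8': 0..9 range, 52 + ord('8') − ord('0') = 60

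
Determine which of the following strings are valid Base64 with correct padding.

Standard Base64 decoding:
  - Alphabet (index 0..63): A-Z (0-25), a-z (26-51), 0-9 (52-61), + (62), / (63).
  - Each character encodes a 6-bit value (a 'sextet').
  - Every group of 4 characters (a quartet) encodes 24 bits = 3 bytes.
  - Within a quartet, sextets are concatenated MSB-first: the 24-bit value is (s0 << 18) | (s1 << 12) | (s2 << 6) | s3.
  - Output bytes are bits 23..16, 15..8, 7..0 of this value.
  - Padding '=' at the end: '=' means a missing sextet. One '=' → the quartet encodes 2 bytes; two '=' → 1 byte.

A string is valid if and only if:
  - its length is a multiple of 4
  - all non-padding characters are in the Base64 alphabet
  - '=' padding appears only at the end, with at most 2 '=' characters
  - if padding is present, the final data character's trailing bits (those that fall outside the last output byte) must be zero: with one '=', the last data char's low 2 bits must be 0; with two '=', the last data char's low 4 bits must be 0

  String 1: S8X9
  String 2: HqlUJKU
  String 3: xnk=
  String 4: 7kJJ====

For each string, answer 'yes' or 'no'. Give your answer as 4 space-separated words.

String 1: 'S8X9' → valid
String 2: 'HqlUJKU' → invalid (len=7 not mult of 4)
String 3: 'xnk=' → valid
String 4: '7kJJ====' → invalid (4 pad chars (max 2))

Answer: yes no yes no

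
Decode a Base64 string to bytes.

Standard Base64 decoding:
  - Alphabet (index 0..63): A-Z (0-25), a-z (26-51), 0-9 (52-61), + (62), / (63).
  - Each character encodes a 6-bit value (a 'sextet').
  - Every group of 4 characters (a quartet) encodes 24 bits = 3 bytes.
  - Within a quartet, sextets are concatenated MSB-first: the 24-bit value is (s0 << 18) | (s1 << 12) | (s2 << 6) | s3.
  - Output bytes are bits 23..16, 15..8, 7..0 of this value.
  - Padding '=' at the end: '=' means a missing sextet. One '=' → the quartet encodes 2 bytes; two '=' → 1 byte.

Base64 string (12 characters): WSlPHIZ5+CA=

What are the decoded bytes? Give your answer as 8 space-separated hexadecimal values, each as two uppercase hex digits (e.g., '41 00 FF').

Answer: 59 29 4F 1C 86 79 F8 20

Derivation:
After char 0 ('W'=22): chars_in_quartet=1 acc=0x16 bytes_emitted=0
After char 1 ('S'=18): chars_in_quartet=2 acc=0x592 bytes_emitted=0
After char 2 ('l'=37): chars_in_quartet=3 acc=0x164A5 bytes_emitted=0
After char 3 ('P'=15): chars_in_quartet=4 acc=0x59294F -> emit 59 29 4F, reset; bytes_emitted=3
After char 4 ('H'=7): chars_in_quartet=1 acc=0x7 bytes_emitted=3
After char 5 ('I'=8): chars_in_quartet=2 acc=0x1C8 bytes_emitted=3
After char 6 ('Z'=25): chars_in_quartet=3 acc=0x7219 bytes_emitted=3
After char 7 ('5'=57): chars_in_quartet=4 acc=0x1C8679 -> emit 1C 86 79, reset; bytes_emitted=6
After char 8 ('+'=62): chars_in_quartet=1 acc=0x3E bytes_emitted=6
After char 9 ('C'=2): chars_in_quartet=2 acc=0xF82 bytes_emitted=6
After char 10 ('A'=0): chars_in_quartet=3 acc=0x3E080 bytes_emitted=6
Padding '=': partial quartet acc=0x3E080 -> emit F8 20; bytes_emitted=8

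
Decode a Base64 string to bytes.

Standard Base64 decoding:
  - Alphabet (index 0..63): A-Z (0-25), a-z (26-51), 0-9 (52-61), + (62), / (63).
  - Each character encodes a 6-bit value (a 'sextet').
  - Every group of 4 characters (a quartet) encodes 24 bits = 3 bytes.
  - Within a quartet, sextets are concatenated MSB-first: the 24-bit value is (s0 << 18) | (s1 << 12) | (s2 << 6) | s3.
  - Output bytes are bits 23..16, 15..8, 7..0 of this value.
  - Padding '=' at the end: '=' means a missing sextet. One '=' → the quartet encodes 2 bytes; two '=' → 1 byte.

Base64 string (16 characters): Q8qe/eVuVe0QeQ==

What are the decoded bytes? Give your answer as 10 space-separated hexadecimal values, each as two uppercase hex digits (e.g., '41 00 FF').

After char 0 ('Q'=16): chars_in_quartet=1 acc=0x10 bytes_emitted=0
After char 1 ('8'=60): chars_in_quartet=2 acc=0x43C bytes_emitted=0
After char 2 ('q'=42): chars_in_quartet=3 acc=0x10F2A bytes_emitted=0
After char 3 ('e'=30): chars_in_quartet=4 acc=0x43CA9E -> emit 43 CA 9E, reset; bytes_emitted=3
After char 4 ('/'=63): chars_in_quartet=1 acc=0x3F bytes_emitted=3
After char 5 ('e'=30): chars_in_quartet=2 acc=0xFDE bytes_emitted=3
After char 6 ('V'=21): chars_in_quartet=3 acc=0x3F795 bytes_emitted=3
After char 7 ('u'=46): chars_in_quartet=4 acc=0xFDE56E -> emit FD E5 6E, reset; bytes_emitted=6
After char 8 ('V'=21): chars_in_quartet=1 acc=0x15 bytes_emitted=6
After char 9 ('e'=30): chars_in_quartet=2 acc=0x55E bytes_emitted=6
After char 10 ('0'=52): chars_in_quartet=3 acc=0x157B4 bytes_emitted=6
After char 11 ('Q'=16): chars_in_quartet=4 acc=0x55ED10 -> emit 55 ED 10, reset; bytes_emitted=9
After char 12 ('e'=30): chars_in_quartet=1 acc=0x1E bytes_emitted=9
After char 13 ('Q'=16): chars_in_quartet=2 acc=0x790 bytes_emitted=9
Padding '==': partial quartet acc=0x790 -> emit 79; bytes_emitted=10

Answer: 43 CA 9E FD E5 6E 55 ED 10 79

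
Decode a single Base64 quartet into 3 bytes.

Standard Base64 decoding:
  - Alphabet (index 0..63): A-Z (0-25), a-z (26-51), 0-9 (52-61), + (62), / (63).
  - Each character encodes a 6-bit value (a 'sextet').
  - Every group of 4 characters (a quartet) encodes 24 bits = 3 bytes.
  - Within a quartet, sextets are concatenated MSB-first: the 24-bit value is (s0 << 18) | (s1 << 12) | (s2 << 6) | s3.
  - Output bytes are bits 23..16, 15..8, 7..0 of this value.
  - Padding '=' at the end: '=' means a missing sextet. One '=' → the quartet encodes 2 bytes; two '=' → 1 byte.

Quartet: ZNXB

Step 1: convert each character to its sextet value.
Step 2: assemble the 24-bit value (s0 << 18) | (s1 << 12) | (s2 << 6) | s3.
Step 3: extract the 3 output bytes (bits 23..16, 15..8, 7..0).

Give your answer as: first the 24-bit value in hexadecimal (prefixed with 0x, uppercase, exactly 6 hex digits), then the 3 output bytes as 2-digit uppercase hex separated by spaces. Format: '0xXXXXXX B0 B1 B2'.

Answer: 0x64D5C1 64 D5 C1

Derivation:
Sextets: Z=25, N=13, X=23, B=1
24-bit: (25<<18) | (13<<12) | (23<<6) | 1
      = 0x640000 | 0x00D000 | 0x0005C0 | 0x000001
      = 0x64D5C1
Bytes: (v>>16)&0xFF=64, (v>>8)&0xFF=D5, v&0xFF=C1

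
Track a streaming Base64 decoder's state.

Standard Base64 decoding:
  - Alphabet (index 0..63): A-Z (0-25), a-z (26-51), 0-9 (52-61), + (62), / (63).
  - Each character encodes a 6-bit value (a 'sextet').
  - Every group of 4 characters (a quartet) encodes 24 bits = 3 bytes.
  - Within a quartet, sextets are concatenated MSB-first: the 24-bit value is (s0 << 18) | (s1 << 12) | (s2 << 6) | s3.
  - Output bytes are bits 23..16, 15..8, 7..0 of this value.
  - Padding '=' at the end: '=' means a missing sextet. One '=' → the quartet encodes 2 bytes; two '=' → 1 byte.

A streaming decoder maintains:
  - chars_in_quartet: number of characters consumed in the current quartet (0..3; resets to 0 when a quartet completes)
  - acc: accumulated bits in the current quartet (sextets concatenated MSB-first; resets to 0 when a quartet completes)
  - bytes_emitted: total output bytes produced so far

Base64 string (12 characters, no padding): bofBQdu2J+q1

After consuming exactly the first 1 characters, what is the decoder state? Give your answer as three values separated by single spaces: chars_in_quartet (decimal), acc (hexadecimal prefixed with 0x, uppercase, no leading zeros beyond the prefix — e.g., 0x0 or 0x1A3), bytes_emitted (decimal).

Answer: 1 0x1B 0

Derivation:
After char 0 ('b'=27): chars_in_quartet=1 acc=0x1B bytes_emitted=0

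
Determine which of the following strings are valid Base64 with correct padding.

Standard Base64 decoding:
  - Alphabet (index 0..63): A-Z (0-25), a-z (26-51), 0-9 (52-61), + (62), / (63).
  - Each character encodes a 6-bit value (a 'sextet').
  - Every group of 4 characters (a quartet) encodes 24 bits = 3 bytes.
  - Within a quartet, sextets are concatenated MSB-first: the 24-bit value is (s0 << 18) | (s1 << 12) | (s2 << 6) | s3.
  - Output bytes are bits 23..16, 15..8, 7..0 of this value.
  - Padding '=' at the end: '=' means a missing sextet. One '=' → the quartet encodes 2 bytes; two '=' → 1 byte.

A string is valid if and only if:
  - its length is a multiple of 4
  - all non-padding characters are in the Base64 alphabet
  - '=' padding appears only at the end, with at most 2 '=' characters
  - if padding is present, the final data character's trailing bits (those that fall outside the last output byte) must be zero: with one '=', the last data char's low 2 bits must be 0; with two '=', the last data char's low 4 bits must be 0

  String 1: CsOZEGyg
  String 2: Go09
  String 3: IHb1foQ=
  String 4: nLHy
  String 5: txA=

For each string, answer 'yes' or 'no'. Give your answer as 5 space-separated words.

Answer: yes yes yes yes yes

Derivation:
String 1: 'CsOZEGyg' → valid
String 2: 'Go09' → valid
String 3: 'IHb1foQ=' → valid
String 4: 'nLHy' → valid
String 5: 'txA=' → valid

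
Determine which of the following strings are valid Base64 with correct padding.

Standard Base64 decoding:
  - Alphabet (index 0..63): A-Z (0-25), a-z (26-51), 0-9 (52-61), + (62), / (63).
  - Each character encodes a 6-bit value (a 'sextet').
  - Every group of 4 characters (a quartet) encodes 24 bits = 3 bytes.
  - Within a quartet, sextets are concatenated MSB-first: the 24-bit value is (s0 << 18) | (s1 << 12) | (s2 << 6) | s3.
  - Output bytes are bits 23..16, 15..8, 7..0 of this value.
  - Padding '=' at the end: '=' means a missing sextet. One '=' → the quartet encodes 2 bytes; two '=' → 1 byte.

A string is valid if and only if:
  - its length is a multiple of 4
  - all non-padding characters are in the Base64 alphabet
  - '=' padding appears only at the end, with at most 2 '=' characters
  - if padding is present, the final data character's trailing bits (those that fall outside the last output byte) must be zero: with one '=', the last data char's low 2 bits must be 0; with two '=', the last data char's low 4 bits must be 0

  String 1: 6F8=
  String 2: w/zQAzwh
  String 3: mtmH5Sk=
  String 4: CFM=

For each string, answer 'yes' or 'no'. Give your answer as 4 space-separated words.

String 1: '6F8=' → valid
String 2: 'w/zQAzwh' → valid
String 3: 'mtmH5Sk=' → valid
String 4: 'CFM=' → valid

Answer: yes yes yes yes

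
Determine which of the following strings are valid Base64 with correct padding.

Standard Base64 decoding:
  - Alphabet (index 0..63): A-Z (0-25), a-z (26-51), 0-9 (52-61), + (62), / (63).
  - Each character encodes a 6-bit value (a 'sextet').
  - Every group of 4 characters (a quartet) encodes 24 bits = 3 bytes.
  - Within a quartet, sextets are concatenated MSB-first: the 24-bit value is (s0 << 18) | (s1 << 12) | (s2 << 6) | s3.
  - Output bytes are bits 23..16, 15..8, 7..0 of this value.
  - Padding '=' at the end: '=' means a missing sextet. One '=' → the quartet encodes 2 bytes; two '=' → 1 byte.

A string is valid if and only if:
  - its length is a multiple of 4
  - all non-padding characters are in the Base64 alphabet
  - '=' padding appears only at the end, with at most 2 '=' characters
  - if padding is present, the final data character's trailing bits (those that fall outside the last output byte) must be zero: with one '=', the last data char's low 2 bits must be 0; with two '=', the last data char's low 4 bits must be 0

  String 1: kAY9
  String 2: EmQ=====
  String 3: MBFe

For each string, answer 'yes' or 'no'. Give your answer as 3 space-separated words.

String 1: 'kAY9' → valid
String 2: 'EmQ=====' → invalid (5 pad chars (max 2))
String 3: 'MBFe' → valid

Answer: yes no yes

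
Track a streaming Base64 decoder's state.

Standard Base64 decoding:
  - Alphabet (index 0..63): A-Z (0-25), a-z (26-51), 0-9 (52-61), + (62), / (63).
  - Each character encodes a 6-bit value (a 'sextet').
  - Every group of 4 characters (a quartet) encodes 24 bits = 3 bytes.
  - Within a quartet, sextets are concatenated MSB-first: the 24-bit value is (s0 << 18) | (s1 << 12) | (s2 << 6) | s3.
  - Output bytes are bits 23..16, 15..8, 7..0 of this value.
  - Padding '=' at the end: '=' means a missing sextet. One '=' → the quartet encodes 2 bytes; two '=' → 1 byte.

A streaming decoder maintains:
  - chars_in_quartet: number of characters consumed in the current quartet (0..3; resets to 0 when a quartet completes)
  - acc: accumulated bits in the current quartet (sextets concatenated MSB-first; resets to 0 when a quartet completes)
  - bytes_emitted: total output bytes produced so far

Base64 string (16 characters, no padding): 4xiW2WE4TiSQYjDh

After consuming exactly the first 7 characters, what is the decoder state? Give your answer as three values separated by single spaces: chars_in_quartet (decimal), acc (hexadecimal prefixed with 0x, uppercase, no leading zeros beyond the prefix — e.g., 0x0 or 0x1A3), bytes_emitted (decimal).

Answer: 3 0x36584 3

Derivation:
After char 0 ('4'=56): chars_in_quartet=1 acc=0x38 bytes_emitted=0
After char 1 ('x'=49): chars_in_quartet=2 acc=0xE31 bytes_emitted=0
After char 2 ('i'=34): chars_in_quartet=3 acc=0x38C62 bytes_emitted=0
After char 3 ('W'=22): chars_in_quartet=4 acc=0xE31896 -> emit E3 18 96, reset; bytes_emitted=3
After char 4 ('2'=54): chars_in_quartet=1 acc=0x36 bytes_emitted=3
After char 5 ('W'=22): chars_in_quartet=2 acc=0xD96 bytes_emitted=3
After char 6 ('E'=4): chars_in_quartet=3 acc=0x36584 bytes_emitted=3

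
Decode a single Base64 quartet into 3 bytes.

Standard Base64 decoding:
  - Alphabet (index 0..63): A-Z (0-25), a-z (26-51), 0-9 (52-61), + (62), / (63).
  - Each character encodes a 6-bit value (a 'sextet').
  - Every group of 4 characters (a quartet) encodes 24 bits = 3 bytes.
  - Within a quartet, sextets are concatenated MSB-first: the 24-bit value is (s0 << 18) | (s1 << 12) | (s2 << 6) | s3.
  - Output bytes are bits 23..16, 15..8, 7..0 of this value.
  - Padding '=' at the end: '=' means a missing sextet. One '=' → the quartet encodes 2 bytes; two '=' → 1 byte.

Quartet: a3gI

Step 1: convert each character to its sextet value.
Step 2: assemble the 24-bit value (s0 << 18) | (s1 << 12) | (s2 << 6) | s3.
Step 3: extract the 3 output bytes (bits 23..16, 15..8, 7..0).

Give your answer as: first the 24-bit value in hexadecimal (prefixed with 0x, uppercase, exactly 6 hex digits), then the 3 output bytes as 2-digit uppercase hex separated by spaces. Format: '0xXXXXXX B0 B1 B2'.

Answer: 0x6B7808 6B 78 08

Derivation:
Sextets: a=26, 3=55, g=32, I=8
24-bit: (26<<18) | (55<<12) | (32<<6) | 8
      = 0x680000 | 0x037000 | 0x000800 | 0x000008
      = 0x6B7808
Bytes: (v>>16)&0xFF=6B, (v>>8)&0xFF=78, v&0xFF=08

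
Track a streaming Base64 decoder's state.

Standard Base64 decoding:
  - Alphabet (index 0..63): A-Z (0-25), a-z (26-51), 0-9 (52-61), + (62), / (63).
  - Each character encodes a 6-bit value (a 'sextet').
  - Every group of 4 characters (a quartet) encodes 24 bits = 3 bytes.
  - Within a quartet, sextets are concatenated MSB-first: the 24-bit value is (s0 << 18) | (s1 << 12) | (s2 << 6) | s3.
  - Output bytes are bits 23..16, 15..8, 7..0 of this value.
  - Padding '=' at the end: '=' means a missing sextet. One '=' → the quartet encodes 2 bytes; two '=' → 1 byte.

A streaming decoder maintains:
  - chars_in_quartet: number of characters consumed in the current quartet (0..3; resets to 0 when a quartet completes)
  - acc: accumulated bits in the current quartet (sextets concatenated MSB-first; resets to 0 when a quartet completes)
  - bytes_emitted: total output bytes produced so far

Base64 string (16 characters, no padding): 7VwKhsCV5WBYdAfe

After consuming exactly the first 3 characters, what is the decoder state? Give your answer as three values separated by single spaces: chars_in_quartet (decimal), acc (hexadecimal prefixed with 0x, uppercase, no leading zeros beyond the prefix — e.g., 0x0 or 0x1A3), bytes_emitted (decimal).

After char 0 ('7'=59): chars_in_quartet=1 acc=0x3B bytes_emitted=0
After char 1 ('V'=21): chars_in_quartet=2 acc=0xED5 bytes_emitted=0
After char 2 ('w'=48): chars_in_quartet=3 acc=0x3B570 bytes_emitted=0

Answer: 3 0x3B570 0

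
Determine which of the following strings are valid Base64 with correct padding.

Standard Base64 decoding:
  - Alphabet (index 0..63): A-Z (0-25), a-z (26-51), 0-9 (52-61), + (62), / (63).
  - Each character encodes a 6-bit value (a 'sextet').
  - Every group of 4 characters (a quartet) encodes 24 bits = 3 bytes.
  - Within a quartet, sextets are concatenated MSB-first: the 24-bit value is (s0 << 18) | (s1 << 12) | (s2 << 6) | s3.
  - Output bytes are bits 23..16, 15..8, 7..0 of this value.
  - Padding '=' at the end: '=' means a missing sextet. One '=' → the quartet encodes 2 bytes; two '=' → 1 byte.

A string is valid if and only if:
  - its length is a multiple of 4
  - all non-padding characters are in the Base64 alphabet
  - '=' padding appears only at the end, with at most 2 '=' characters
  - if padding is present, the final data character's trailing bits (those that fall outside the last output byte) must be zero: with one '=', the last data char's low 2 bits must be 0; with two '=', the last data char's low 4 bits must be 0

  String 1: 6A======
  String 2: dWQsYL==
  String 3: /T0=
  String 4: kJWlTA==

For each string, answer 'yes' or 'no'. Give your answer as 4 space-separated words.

Answer: no no yes yes

Derivation:
String 1: '6A======' → invalid (6 pad chars (max 2))
String 2: 'dWQsYL==' → invalid (bad trailing bits)
String 3: '/T0=' → valid
String 4: 'kJWlTA==' → valid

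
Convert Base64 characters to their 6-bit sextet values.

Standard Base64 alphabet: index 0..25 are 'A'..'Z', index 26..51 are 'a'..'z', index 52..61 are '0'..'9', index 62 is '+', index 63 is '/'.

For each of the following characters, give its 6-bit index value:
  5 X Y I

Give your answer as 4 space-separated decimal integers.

Answer: 57 23 24 8

Derivation:
'5': 0..9 range, 52 + ord('5') − ord('0') = 57
'X': A..Z range, ord('X') − ord('A') = 23
'Y': A..Z range, ord('Y') − ord('A') = 24
'I': A..Z range, ord('I') − ord('A') = 8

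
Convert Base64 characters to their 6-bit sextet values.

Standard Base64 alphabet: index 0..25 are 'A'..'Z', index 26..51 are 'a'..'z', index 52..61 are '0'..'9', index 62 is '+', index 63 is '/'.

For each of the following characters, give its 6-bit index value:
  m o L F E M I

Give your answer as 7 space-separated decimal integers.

Answer: 38 40 11 5 4 12 8

Derivation:
'm': a..z range, 26 + ord('m') − ord('a') = 38
'o': a..z range, 26 + ord('o') − ord('a') = 40
'L': A..Z range, ord('L') − ord('A') = 11
'F': A..Z range, ord('F') − ord('A') = 5
'E': A..Z range, ord('E') − ord('A') = 4
'M': A..Z range, ord('M') − ord('A') = 12
'I': A..Z range, ord('I') − ord('A') = 8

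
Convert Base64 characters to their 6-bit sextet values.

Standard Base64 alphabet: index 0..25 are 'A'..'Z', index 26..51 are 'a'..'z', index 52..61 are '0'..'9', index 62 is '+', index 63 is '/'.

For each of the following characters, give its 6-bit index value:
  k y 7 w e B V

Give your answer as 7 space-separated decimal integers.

'k': a..z range, 26 + ord('k') − ord('a') = 36
'y': a..z range, 26 + ord('y') − ord('a') = 50
'7': 0..9 range, 52 + ord('7') − ord('0') = 59
'w': a..z range, 26 + ord('w') − ord('a') = 48
'e': a..z range, 26 + ord('e') − ord('a') = 30
'B': A..Z range, ord('B') − ord('A') = 1
'V': A..Z range, ord('V') − ord('A') = 21

Answer: 36 50 59 48 30 1 21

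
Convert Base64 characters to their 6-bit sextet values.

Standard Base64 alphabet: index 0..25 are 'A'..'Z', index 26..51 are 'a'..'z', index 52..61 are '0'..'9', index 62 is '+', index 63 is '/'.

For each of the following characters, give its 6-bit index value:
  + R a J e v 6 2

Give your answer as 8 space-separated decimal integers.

'+': index 62
'R': A..Z range, ord('R') − ord('A') = 17
'a': a..z range, 26 + ord('a') − ord('a') = 26
'J': A..Z range, ord('J') − ord('A') = 9
'e': a..z range, 26 + ord('e') − ord('a') = 30
'v': a..z range, 26 + ord('v') − ord('a') = 47
'6': 0..9 range, 52 + ord('6') − ord('0') = 58
'2': 0..9 range, 52 + ord('2') − ord('0') = 54

Answer: 62 17 26 9 30 47 58 54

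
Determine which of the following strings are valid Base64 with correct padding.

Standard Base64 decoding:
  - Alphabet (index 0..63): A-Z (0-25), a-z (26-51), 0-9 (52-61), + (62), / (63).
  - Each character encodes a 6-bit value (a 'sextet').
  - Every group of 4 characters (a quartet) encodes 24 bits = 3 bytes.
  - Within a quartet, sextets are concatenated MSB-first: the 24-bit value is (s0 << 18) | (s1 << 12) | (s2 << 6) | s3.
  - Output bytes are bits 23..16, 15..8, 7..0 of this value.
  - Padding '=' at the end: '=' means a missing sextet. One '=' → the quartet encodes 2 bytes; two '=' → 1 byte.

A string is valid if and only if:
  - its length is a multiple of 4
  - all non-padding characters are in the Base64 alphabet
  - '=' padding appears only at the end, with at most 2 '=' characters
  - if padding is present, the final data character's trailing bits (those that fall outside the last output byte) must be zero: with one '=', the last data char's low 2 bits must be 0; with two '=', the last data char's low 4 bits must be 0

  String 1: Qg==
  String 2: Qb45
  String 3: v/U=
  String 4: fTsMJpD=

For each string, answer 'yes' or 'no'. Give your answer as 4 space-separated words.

String 1: 'Qg==' → valid
String 2: 'Qb45' → valid
String 3: 'v/U=' → valid
String 4: 'fTsMJpD=' → invalid (bad trailing bits)

Answer: yes yes yes no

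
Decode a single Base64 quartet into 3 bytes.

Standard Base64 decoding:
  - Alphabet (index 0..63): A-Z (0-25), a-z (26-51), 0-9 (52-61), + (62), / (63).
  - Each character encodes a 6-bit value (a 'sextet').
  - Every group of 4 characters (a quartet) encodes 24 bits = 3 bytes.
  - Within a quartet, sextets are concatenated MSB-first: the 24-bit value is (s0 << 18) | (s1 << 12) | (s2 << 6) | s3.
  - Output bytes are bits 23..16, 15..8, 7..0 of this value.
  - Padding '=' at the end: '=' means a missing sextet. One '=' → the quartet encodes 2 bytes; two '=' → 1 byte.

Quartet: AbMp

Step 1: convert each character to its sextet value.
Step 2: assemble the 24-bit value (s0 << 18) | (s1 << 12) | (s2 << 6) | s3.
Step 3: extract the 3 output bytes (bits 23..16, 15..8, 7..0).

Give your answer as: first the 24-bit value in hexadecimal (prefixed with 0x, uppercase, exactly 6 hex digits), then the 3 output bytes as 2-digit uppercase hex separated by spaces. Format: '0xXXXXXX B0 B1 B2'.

Sextets: A=0, b=27, M=12, p=41
24-bit: (0<<18) | (27<<12) | (12<<6) | 41
      = 0x000000 | 0x01B000 | 0x000300 | 0x000029
      = 0x01B329
Bytes: (v>>16)&0xFF=01, (v>>8)&0xFF=B3, v&0xFF=29

Answer: 0x01B329 01 B3 29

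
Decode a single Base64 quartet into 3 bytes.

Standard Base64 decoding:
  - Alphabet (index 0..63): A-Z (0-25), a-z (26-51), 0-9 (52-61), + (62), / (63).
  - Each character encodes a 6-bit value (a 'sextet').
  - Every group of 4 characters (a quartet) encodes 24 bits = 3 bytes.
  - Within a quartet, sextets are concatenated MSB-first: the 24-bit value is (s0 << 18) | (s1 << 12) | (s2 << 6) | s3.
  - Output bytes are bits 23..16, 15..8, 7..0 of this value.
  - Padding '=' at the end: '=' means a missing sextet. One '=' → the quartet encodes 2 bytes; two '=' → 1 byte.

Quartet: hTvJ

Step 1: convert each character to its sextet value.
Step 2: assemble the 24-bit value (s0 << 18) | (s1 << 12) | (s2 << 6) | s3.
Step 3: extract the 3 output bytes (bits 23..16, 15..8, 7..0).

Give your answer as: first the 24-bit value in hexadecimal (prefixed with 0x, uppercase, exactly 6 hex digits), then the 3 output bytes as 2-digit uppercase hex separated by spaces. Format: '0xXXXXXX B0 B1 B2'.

Answer: 0x853BC9 85 3B C9

Derivation:
Sextets: h=33, T=19, v=47, J=9
24-bit: (33<<18) | (19<<12) | (47<<6) | 9
      = 0x840000 | 0x013000 | 0x000BC0 | 0x000009
      = 0x853BC9
Bytes: (v>>16)&0xFF=85, (v>>8)&0xFF=3B, v&0xFF=C9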